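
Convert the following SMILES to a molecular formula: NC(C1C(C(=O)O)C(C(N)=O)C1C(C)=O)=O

Heavy atoms from the SMILES: 9 C, 2 N, 5 O.
Implicit hydrogens by atom environment:
  4 × C: 1 H each → 4
  4 × C: no H
  4 × O: no H
  2 × N: 2 H each → 4
  1 × C: 3 H
  1 × O: 1 H
  Total hydrogens = 12.
Molecular formula: C9H12N2O5

C9H12N2O5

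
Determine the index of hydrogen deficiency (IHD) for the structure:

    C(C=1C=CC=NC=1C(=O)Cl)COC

Molecular formula from the SMILES: C9H10ClNO2.
DoU = (2C + 2 + N − H − X)/2 = (2·9 + 2 + 1 − 10 − 1)/2 = 10/2 = 5.
(Structurally: 1 ring(s) + 4 π bond(s) = 5.)

5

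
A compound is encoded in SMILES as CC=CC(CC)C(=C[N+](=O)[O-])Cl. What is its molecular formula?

C8H12ClNO2

Heavy atoms from the SMILES: 8 C, 1 Cl, 1 N, 2 O.
Implicit hydrogens by atom environment:
  4 × C: 1 H each → 4
  2 × C: 3 H each → 6
  1 × C: 2 H
  1 × C: no H
  1 × Cl: no H
  1 × N (charge +1): no H
  1 × O: no H
  1 × O (charge -1): no H
  Total hydrogens = 12.
Molecular formula: C8H12ClNO2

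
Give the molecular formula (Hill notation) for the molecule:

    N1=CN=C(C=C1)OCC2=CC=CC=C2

Heavy atoms from the SMILES: 11 C, 2 N, 1 O.
Implicit hydrogens by atom environment:
  8 × C (aromatic): 1 H each → 8
  2 × C (aromatic): no H
  2 × N (aromatic): no H
  1 × C: 2 H
  1 × O: no H
  Total hydrogens = 10.
Molecular formula: C11H10N2O

C11H10N2O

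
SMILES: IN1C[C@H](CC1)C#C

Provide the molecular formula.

C6H8IN

Heavy atoms from the SMILES: 6 C, 1 I, 1 N.
Implicit hydrogens by atom environment:
  3 × C: 2 H each → 6
  2 × C: 1 H each → 2
  1 × C: no H
  1 × I: no H
  1 × N: no H
  Total hydrogens = 8.
Molecular formula: C6H8IN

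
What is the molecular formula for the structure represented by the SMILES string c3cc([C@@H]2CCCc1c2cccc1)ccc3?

Heavy atoms from the SMILES: 16 C.
Implicit hydrogens by atom environment:
  9 × C (aromatic): 1 H each → 9
  3 × C: 2 H each → 6
  3 × C (aromatic): no H
  1 × C: 1 H
  Total hydrogens = 16.
Molecular formula: C16H16

C16H16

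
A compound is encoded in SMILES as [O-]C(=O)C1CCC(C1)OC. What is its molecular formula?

Heavy atoms from the SMILES: 7 C, 3 O.
Implicit hydrogens by atom environment:
  3 × C: 2 H each → 6
  2 × C: 1 H each → 2
  2 × O: no H
  1 × C: 3 H
  1 × C: no H
  1 × O (charge -1): no H
  Total hydrogens = 11.
Net charge -1.
Molecular formula: C7H11O3-

C7H11O3-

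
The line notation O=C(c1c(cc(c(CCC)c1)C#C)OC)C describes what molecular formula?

Heavy atoms from the SMILES: 14 C, 2 O.
Implicit hydrogens by atom environment:
  4 × C (aromatic): no H
  3 × C: 3 H each → 9
  2 × C: 2 H each → 4
  2 × C (aromatic): 1 H each → 2
  2 × C: no H
  2 × O: no H
  1 × C: 1 H
  Total hydrogens = 16.
Molecular formula: C14H16O2

C14H16O2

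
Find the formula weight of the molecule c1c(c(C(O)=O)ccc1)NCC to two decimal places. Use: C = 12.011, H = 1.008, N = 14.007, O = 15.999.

Molecular formula: C9H11NO2.
M = 9×12.011 + 11×1.008 + 1×14.007 + 2×15.999 = 165.19 g/mol.

165.19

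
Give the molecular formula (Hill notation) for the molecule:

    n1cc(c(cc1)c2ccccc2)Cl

Heavy atoms from the SMILES: 11 C, 1 Cl, 1 N.
Implicit hydrogens by atom environment:
  8 × C (aromatic): 1 H each → 8
  3 × C (aromatic): no H
  1 × Cl: no H
  1 × N (aromatic): no H
  Total hydrogens = 8.
Molecular formula: C11H8ClN

C11H8ClN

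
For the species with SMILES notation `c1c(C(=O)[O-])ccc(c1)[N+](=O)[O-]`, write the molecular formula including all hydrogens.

Heavy atoms from the SMILES: 7 C, 1 N, 4 O.
Implicit hydrogens by atom environment:
  4 × C (aromatic): 1 H each → 4
  2 × C (aromatic): no H
  2 × O: no H
  2 × O (charge -1): no H
  1 × C: no H
  1 × N (charge +1): no H
  Total hydrogens = 4.
Net charge -1.
Molecular formula: C7H4NO4-

C7H4NO4-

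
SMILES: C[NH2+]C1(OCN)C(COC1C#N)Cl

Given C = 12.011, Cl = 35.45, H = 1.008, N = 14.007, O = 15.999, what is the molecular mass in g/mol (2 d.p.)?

206.65

Molecular formula: C7H13ClN3O2+.
M = 7×12.011 + 1×35.45 + 13×1.008 + 3×14.007 + 2×15.999 = 206.65 g/mol.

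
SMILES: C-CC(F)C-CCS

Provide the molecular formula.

C6H13FS

Heavy atoms from the SMILES: 6 C, 1 F, 1 S.
Implicit hydrogens by atom environment:
  4 × C: 2 H each → 8
  1 × C: 3 H
  1 × C: 1 H
  1 × F: no H
  1 × S: 1 H
  Total hydrogens = 13.
Molecular formula: C6H13FS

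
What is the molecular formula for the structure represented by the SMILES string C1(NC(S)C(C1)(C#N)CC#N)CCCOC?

C11H17N3OS

Heavy atoms from the SMILES: 11 C, 3 N, 1 O, 1 S.
Implicit hydrogens by atom environment:
  5 × C: 2 H each → 10
  3 × C: no H
  2 × C: 1 H each → 2
  2 × N: no H
  1 × C: 3 H
  1 × N: 1 H
  1 × O: no H
  1 × S: 1 H
  Total hydrogens = 17.
Molecular formula: C11H17N3OS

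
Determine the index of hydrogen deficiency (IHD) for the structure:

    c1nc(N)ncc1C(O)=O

Molecular formula from the SMILES: C5H5N3O2.
DoU = (2C + 2 + N − H − X)/2 = (2·5 + 2 + 3 − 5 − 0)/2 = 10/2 = 5.
(Structurally: 1 ring(s) + 4 π bond(s) = 5.)

5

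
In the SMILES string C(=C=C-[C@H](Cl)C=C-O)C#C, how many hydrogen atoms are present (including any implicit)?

7

Hydrogens are implicit in SMILES; fill each atom to its normal valence:
  6 × C: 1 H each → 6
  2 × C: no H
  1 × Cl: no H
  1 × O: 1 H
  Total hydrogens = 7.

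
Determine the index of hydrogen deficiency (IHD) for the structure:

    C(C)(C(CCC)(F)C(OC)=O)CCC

1

Molecular formula from the SMILES: C11H21FO2.
DoU = (2C + 2 + N − H − X)/2 = (2·11 + 2 + 0 − 21 − 1)/2 = 2/2 = 1.
(Structurally: 0 ring(s) + 1 π bond(s) = 1.)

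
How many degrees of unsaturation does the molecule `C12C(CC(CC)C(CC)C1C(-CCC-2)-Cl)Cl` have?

2

Molecular formula from the SMILES: C14H24Cl2.
DoU = (2C + 2 + N − H − X)/2 = (2·14 + 2 + 0 − 24 − 2)/2 = 4/2 = 2.
(Structurally: 2 ring(s) + 0 π bond(s) = 2.)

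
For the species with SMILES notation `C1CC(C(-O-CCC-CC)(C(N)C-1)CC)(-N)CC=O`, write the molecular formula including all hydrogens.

C15H30N2O2

Heavy atoms from the SMILES: 15 C, 2 N, 2 O.
Implicit hydrogens by atom environment:
  9 × C: 2 H each → 18
  2 × C: 3 H each → 6
  2 × C: 1 H each → 2
  2 × C: no H
  2 × N: 2 H each → 4
  2 × O: no H
  Total hydrogens = 30.
Molecular formula: C15H30N2O2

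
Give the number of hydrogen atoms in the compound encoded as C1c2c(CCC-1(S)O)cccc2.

12

Hydrogens are implicit in SMILES; fill each atom to its normal valence:
  4 × C (aromatic): 1 H each → 4
  3 × C: 2 H each → 6
  2 × C (aromatic): no H
  1 × C: no H
  1 × O: 1 H
  1 × S: 1 H
  Total hydrogens = 12.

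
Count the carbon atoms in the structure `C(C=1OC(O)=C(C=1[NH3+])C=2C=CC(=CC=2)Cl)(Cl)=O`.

The symbol for carbon appears 11 times in the SMILES. (Cl is a single chlorine, not C + l.)

11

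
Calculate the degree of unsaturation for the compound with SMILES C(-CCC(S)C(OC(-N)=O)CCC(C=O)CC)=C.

3

Molecular formula from the SMILES: C13H23NO3S.
DoU = (2C + 2 + N − H − X)/2 = (2·13 + 2 + 1 − 23 − 0)/2 = 6/2 = 3.
(Structurally: 0 ring(s) + 3 π bond(s) = 3.)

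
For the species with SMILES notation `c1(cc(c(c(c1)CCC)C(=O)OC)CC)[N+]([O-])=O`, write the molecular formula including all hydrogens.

C13H17NO4

Heavy atoms from the SMILES: 13 C, 1 N, 4 O.
Implicit hydrogens by atom environment:
  4 × C (aromatic): no H
  3 × C: 3 H each → 9
  3 × C: 2 H each → 6
  3 × O: no H
  2 × C (aromatic): 1 H each → 2
  1 × C: no H
  1 × N (charge +1): no H
  1 × O (charge -1): no H
  Total hydrogens = 17.
Molecular formula: C13H17NO4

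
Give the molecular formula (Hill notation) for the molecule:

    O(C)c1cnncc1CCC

Heavy atoms from the SMILES: 8 C, 2 N, 1 O.
Implicit hydrogens by atom environment:
  2 × C: 3 H each → 6
  2 × C: 2 H each → 4
  2 × C (aromatic): 1 H each → 2
  2 × C (aromatic): no H
  2 × N (aromatic): no H
  1 × O: no H
  Total hydrogens = 12.
Molecular formula: C8H12N2O

C8H12N2O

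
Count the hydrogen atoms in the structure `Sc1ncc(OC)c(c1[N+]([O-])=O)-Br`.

5

Hydrogens are implicit in SMILES; fill each atom to its normal valence:
  4 × C (aromatic): no H
  2 × O: no H
  1 × Br: no H
  1 × C: 3 H
  1 × C (aromatic): 1 H
  1 × N (aromatic): no H
  1 × N (charge +1): no H
  1 × O (charge -1): no H
  1 × S: 1 H
  Total hydrogens = 5.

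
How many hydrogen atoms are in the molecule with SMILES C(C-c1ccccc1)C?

Hydrogens are implicit in SMILES; fill each atom to its normal valence:
  5 × C (aromatic): 1 H each → 5
  2 × C: 2 H each → 4
  1 × C: 3 H
  1 × C (aromatic): no H
  Total hydrogens = 12.

12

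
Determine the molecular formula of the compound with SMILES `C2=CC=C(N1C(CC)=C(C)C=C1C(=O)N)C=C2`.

Heavy atoms from the SMILES: 14 C, 2 N, 1 O.
Implicit hydrogens by atom environment:
  6 × C (aromatic): 1 H each → 6
  4 × C (aromatic): no H
  2 × C: 3 H each → 6
  1 × C: 2 H
  1 × C: no H
  1 × N: 2 H
  1 × N (aromatic): no H
  1 × O: no H
  Total hydrogens = 16.
Molecular formula: C14H16N2O

C14H16N2O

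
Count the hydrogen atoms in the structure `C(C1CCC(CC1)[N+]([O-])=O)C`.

15

Hydrogens are implicit in SMILES; fill each atom to its normal valence:
  5 × C: 2 H each → 10
  2 × C: 1 H each → 2
  1 × C: 3 H
  1 × N (charge +1): no H
  1 × O: no H
  1 × O (charge -1): no H
  Total hydrogens = 15.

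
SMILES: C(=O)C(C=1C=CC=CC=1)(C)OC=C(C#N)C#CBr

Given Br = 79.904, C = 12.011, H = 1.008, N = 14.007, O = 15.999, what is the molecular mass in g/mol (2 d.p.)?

304.14

Molecular formula: C14H10BrNO2.
M = 1×79.904 + 14×12.011 + 10×1.008 + 1×14.007 + 2×15.999 = 304.14 g/mol.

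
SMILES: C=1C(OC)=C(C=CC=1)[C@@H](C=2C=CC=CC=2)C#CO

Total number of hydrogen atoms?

14

Hydrogens are implicit in SMILES; fill each atom to its normal valence:
  9 × C (aromatic): 1 H each → 9
  3 × C (aromatic): no H
  2 × C: no H
  1 × C: 3 H
  1 × C: 1 H
  1 × O: 1 H
  1 × O: no H
  Total hydrogens = 14.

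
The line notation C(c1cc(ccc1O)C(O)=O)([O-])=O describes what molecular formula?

Heavy atoms from the SMILES: 8 C, 5 O.
Implicit hydrogens by atom environment:
  3 × C (aromatic): 1 H each → 3
  3 × C (aromatic): no H
  2 × C: no H
  2 × O: 1 H each → 2
  2 × O: no H
  1 × O (charge -1): no H
  Total hydrogens = 5.
Net charge -1.
Molecular formula: C8H5O5-

C8H5O5-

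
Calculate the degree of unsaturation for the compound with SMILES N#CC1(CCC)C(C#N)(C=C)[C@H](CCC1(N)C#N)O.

Molecular formula from the SMILES: C14H18N4O.
DoU = (2C + 2 + N − H − X)/2 = (2·14 + 2 + 4 − 18 − 0)/2 = 16/2 = 8.
(Structurally: 1 ring(s) + 7 π bond(s) = 8.)

8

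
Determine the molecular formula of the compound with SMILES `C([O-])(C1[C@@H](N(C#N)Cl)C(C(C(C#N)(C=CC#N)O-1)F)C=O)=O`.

Heavy atoms from the SMILES: 12 C, 1 Cl, 1 F, 4 N, 4 O.
Implicit hydrogens by atom environment:
  7 × C: 1 H each → 7
  5 × C: no H
  4 × N: no H
  3 × O: no H
  1 × Cl: no H
  1 × F: no H
  1 × O (charge -1): no H
  Total hydrogens = 7.
Net charge -1.
Molecular formula: C12H7ClFN4O4-

C12H7ClFN4O4-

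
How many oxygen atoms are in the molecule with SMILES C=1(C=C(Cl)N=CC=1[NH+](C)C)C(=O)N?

1

The symbol for oxygen appears 1 time in the SMILES.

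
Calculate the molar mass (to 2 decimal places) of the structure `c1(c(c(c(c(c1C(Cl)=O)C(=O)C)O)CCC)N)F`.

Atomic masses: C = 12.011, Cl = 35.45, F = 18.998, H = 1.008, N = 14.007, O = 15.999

273.69

Molecular formula: C12H13ClFNO3.
M = 12×12.011 + 1×35.45 + 1×18.998 + 13×1.008 + 1×14.007 + 3×15.999 = 273.69 g/mol.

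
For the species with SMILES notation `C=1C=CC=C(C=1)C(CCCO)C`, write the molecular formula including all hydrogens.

Heavy atoms from the SMILES: 11 C, 1 O.
Implicit hydrogens by atom environment:
  5 × C (aromatic): 1 H each → 5
  3 × C: 2 H each → 6
  1 × C: 3 H
  1 × C: 1 H
  1 × C (aromatic): no H
  1 × O: 1 H
  Total hydrogens = 16.
Molecular formula: C11H16O

C11H16O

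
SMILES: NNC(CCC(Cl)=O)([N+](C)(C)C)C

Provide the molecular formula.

C8H19ClN3O+

Heavy atoms from the SMILES: 8 C, 1 Cl, 3 N, 1 O.
Implicit hydrogens by atom environment:
  4 × C: 3 H each → 12
  2 × C: 2 H each → 4
  2 × C: no H
  1 × Cl: no H
  1 × N: 2 H
  1 × N: 1 H
  1 × N (charge +1): no H
  1 × O: no H
  Total hydrogens = 19.
Net charge +1.
Molecular formula: C8H19ClN3O+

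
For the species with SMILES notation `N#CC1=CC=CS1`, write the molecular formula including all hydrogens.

Heavy atoms from the SMILES: 5 C, 1 N, 1 S.
Implicit hydrogens by atom environment:
  3 × C (aromatic): 1 H each → 3
  1 × C (aromatic): no H
  1 × C: no H
  1 × N: no H
  1 × S (aromatic): no H
  Total hydrogens = 3.
Molecular formula: C5H3NS

C5H3NS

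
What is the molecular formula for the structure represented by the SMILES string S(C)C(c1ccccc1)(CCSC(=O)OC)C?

C13H18O2S2

Heavy atoms from the SMILES: 13 C, 2 O, 2 S.
Implicit hydrogens by atom environment:
  5 × C (aromatic): 1 H each → 5
  3 × C: 3 H each → 9
  2 × C: 2 H each → 4
  2 × C: no H
  2 × O: no H
  2 × S: no H
  1 × C (aromatic): no H
  Total hydrogens = 18.
Molecular formula: C13H18O2S2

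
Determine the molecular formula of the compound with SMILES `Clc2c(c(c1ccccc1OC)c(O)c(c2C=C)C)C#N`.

Heavy atoms from the SMILES: 17 C, 1 Cl, 1 N, 2 O.
Implicit hydrogens by atom environment:
  8 × C (aromatic): no H
  4 × C (aromatic): 1 H each → 4
  2 × C: 3 H each → 6
  1 × C: 2 H
  1 × C: 1 H
  1 × C: no H
  1 × Cl: no H
  1 × N: no H
  1 × O: 1 H
  1 × O: no H
  Total hydrogens = 14.
Molecular formula: C17H14ClNO2

C17H14ClNO2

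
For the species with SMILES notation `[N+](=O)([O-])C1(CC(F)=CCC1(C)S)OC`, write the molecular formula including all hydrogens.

Heavy atoms from the SMILES: 8 C, 1 F, 1 N, 3 O, 1 S.
Implicit hydrogens by atom environment:
  3 × C: no H
  2 × C: 3 H each → 6
  2 × C: 2 H each → 4
  2 × O: no H
  1 × C: 1 H
  1 × F: no H
  1 × N (charge +1): no H
  1 × O (charge -1): no H
  1 × S: 1 H
  Total hydrogens = 12.
Molecular formula: C8H12FNO3S

C8H12FNO3S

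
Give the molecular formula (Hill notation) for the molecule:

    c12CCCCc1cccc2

Heavy atoms from the SMILES: 10 C.
Implicit hydrogens by atom environment:
  4 × C: 2 H each → 8
  4 × C (aromatic): 1 H each → 4
  2 × C (aromatic): no H
  Total hydrogens = 12.
Molecular formula: C10H12

C10H12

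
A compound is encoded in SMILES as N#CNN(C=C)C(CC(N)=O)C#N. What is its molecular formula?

Heavy atoms from the SMILES: 7 C, 5 N, 1 O.
Implicit hydrogens by atom environment:
  3 × C: no H
  3 × N: no H
  2 × C: 2 H each → 4
  2 × C: 1 H each → 2
  1 × N: 2 H
  1 × N: 1 H
  1 × O: no H
  Total hydrogens = 9.
Molecular formula: C7H9N5O

C7H9N5O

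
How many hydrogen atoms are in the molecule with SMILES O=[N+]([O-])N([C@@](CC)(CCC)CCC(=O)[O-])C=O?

17

Hydrogens are implicit in SMILES; fill each atom to its normal valence:
  5 × C: 2 H each → 10
  3 × O: no H
  2 × C: 3 H each → 6
  2 × C: no H
  2 × O (charge -1): no H
  1 × C: 1 H
  1 × N: no H
  1 × N (charge +1): no H
  Total hydrogens = 17.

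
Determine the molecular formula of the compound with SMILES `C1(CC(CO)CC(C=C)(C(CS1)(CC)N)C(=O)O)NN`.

C13H25N3O3S

Heavy atoms from the SMILES: 13 C, 3 N, 3 O, 1 S.
Implicit hydrogens by atom environment:
  6 × C: 2 H each → 12
  3 × C: 1 H each → 3
  3 × C: no H
  2 × N: 2 H each → 4
  2 × O: 1 H each → 2
  1 × C: 3 H
  1 × N: 1 H
  1 × O: no H
  1 × S: no H
  Total hydrogens = 25.
Molecular formula: C13H25N3O3S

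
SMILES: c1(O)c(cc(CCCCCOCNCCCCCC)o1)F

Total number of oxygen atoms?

The symbol for oxygen appears 3 times in the SMILES.

3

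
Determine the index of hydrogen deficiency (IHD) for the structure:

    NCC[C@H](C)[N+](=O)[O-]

Molecular formula from the SMILES: C4H10N2O2.
DoU = (2C + 2 + N − H − X)/2 = (2·4 + 2 + 2 − 10 − 0)/2 = 2/2 = 1.
(Structurally: 0 ring(s) + 1 π bond(s) = 1.)

1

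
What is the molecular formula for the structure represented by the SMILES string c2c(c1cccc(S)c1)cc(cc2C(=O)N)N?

Heavy atoms from the SMILES: 13 C, 2 N, 1 O, 1 S.
Implicit hydrogens by atom environment:
  7 × C (aromatic): 1 H each → 7
  5 × C (aromatic): no H
  2 × N: 2 H each → 4
  1 × C: no H
  1 × O: no H
  1 × S: 1 H
  Total hydrogens = 12.
Molecular formula: C13H12N2OS

C13H12N2OS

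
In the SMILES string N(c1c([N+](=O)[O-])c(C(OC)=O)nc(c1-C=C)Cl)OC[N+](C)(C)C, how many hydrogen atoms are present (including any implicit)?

Hydrogens are implicit in SMILES; fill each atom to its normal valence:
  5 × C (aromatic): no H
  4 × C: 3 H each → 12
  4 × O: no H
  2 × C: 2 H each → 4
  2 × N (charge +1): no H
  1 × C: 1 H
  1 × C: no H
  1 × Cl: no H
  1 × N: 1 H
  1 × N (aromatic): no H
  1 × O (charge -1): no H
  Total hydrogens = 18.

18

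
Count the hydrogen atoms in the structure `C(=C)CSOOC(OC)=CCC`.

14

Hydrogens are implicit in SMILES; fill each atom to its normal valence:
  3 × C: 2 H each → 6
  3 × O: no H
  2 × C: 3 H each → 6
  2 × C: 1 H each → 2
  1 × C: no H
  1 × S: no H
  Total hydrogens = 14.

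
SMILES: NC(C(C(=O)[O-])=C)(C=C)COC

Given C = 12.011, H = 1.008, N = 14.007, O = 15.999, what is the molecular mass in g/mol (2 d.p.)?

170.19

Molecular formula: C8H12NO3-.
M = 8×12.011 + 12×1.008 + 1×14.007 + 3×15.999 = 170.19 g/mol.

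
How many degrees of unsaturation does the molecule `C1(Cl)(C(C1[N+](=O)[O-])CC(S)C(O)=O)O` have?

Molecular formula from the SMILES: C6H8ClNO5S.
DoU = (2C + 2 + N − H − X)/2 = (2·6 + 2 + 1 − 8 − 1)/2 = 6/2 = 3.
(Structurally: 1 ring(s) + 2 π bond(s) = 3.)

3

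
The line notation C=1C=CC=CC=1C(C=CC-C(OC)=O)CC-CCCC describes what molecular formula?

C18H26O2

Heavy atoms from the SMILES: 18 C, 2 O.
Implicit hydrogens by atom environment:
  6 × C: 2 H each → 12
  5 × C (aromatic): 1 H each → 5
  3 × C: 1 H each → 3
  2 × C: 3 H each → 6
  2 × O: no H
  1 × C: no H
  1 × C (aromatic): no H
  Total hydrogens = 26.
Molecular formula: C18H26O2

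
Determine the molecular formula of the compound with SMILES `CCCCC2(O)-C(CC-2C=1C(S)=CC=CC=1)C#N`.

C15H19NOS

Heavy atoms from the SMILES: 15 C, 1 N, 1 O, 1 S.
Implicit hydrogens by atom environment:
  4 × C: 2 H each → 8
  4 × C (aromatic): 1 H each → 4
  2 × C: 1 H each → 2
  2 × C: no H
  2 × C (aromatic): no H
  1 × C: 3 H
  1 × N: no H
  1 × O: 1 H
  1 × S: 1 H
  Total hydrogens = 19.
Molecular formula: C15H19NOS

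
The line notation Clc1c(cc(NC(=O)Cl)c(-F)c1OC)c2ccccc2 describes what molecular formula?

Heavy atoms from the SMILES: 14 C, 2 Cl, 1 F, 1 N, 2 O.
Implicit hydrogens by atom environment:
  6 × C (aromatic): 1 H each → 6
  6 × C (aromatic): no H
  2 × Cl: no H
  2 × O: no H
  1 × C: 3 H
  1 × C: no H
  1 × F: no H
  1 × N: 1 H
  Total hydrogens = 10.
Molecular formula: C14H10Cl2FNO2

C14H10Cl2FNO2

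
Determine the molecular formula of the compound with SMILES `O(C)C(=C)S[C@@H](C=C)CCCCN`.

C10H19NOS

Heavy atoms from the SMILES: 10 C, 1 N, 1 O, 1 S.
Implicit hydrogens by atom environment:
  6 × C: 2 H each → 12
  2 × C: 1 H each → 2
  1 × C: 3 H
  1 × C: no H
  1 × N: 2 H
  1 × O: no H
  1 × S: no H
  Total hydrogens = 19.
Molecular formula: C10H19NOS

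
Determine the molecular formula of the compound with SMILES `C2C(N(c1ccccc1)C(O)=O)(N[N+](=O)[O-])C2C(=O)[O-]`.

Heavy atoms from the SMILES: 11 C, 3 N, 6 O.
Implicit hydrogens by atom environment:
  5 × C (aromatic): 1 H each → 5
  3 × C: no H
  3 × O: no H
  2 × O (charge -1): no H
  1 × C: 2 H
  1 × C: 1 H
  1 × C (aromatic): no H
  1 × N: 1 H
  1 × N: no H
  1 × N (charge +1): no H
  1 × O: 1 H
  Total hydrogens = 10.
Net charge -1.
Molecular formula: C11H10N3O6-

C11H10N3O6-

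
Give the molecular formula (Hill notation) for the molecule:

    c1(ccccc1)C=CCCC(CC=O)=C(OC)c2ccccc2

Heavy atoms from the SMILES: 21 C, 2 O.
Implicit hydrogens by atom environment:
  10 × C (aromatic): 1 H each → 10
  3 × C: 2 H each → 6
  3 × C: 1 H each → 3
  2 × C: no H
  2 × C (aromatic): no H
  2 × O: no H
  1 × C: 3 H
  Total hydrogens = 22.
Molecular formula: C21H22O2

C21H22O2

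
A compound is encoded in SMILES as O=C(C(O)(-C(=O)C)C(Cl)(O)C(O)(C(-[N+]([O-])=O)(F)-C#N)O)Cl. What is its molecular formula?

C8H7Cl2FN2O8

Heavy atoms from the SMILES: 8 C, 2 Cl, 1 F, 2 N, 8 O.
Implicit hydrogens by atom environment:
  7 × C: no H
  4 × O: 1 H each → 4
  3 × O: no H
  2 × Cl: no H
  1 × C: 3 H
  1 × F: no H
  1 × N (charge +1): no H
  1 × N: no H
  1 × O (charge -1): no H
  Total hydrogens = 7.
Molecular formula: C8H7Cl2FN2O8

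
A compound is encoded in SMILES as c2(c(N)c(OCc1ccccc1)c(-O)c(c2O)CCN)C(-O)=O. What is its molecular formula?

C16H18N2O5

Heavy atoms from the SMILES: 16 C, 2 N, 5 O.
Implicit hydrogens by atom environment:
  7 × C (aromatic): no H
  5 × C (aromatic): 1 H each → 5
  3 × C: 2 H each → 6
  3 × O: 1 H each → 3
  2 × N: 2 H each → 4
  2 × O: no H
  1 × C: no H
  Total hydrogens = 18.
Molecular formula: C16H18N2O5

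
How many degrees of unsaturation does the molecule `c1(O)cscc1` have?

3

Molecular formula from the SMILES: C4H4OS.
DoU = (2C + 2 + N − H − X)/2 = (2·4 + 2 + 0 − 4 − 0)/2 = 6/2 = 3.
(Structurally: 1 ring(s) + 2 π bond(s) = 3.)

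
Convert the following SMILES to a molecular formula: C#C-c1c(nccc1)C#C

Heavy atoms from the SMILES: 9 C, 1 N.
Implicit hydrogens by atom environment:
  3 × C (aromatic): 1 H each → 3
  2 × C: 1 H each → 2
  2 × C (aromatic): no H
  2 × C: no H
  1 × N (aromatic): no H
  Total hydrogens = 5.
Molecular formula: C9H5N

C9H5N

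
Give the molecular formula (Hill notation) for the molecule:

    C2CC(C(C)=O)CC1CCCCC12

Heavy atoms from the SMILES: 12 C, 1 O.
Implicit hydrogens by atom environment:
  7 × C: 2 H each → 14
  3 × C: 1 H each → 3
  1 × C: 3 H
  1 × C: no H
  1 × O: no H
  Total hydrogens = 20.
Molecular formula: C12H20O

C12H20O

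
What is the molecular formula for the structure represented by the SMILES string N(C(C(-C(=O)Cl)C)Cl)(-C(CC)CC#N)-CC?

Heavy atoms from the SMILES: 11 C, 2 Cl, 2 N, 1 O.
Implicit hydrogens by atom environment:
  3 × C: 3 H each → 9
  3 × C: 2 H each → 6
  3 × C: 1 H each → 3
  2 × C: no H
  2 × Cl: no H
  2 × N: no H
  1 × O: no H
  Total hydrogens = 18.
Molecular formula: C11H18Cl2N2O

C11H18Cl2N2O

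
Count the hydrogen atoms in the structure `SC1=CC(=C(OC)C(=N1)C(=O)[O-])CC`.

10

Hydrogens are implicit in SMILES; fill each atom to its normal valence:
  4 × C (aromatic): no H
  2 × C: 3 H each → 6
  2 × O: no H
  1 × C: 2 H
  1 × C (aromatic): 1 H
  1 × C: no H
  1 × N (aromatic): no H
  1 × O (charge -1): no H
  1 × S: 1 H
  Total hydrogens = 10.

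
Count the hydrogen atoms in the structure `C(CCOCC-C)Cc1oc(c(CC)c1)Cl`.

21

Hydrogens are implicit in SMILES; fill each atom to its normal valence:
  7 × C: 2 H each → 14
  3 × C (aromatic): no H
  2 × C: 3 H each → 6
  1 × C (aromatic): 1 H
  1 × Cl: no H
  1 × O (aromatic): no H
  1 × O: no H
  Total hydrogens = 21.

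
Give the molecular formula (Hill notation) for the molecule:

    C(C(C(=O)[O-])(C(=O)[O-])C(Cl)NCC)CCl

Heavy atoms from the SMILES: 8 C, 2 Cl, 1 N, 4 O.
Implicit hydrogens by atom environment:
  3 × C: 2 H each → 6
  3 × C: no H
  2 × Cl: no H
  2 × O: no H
  2 × O (charge -1): no H
  1 × C: 3 H
  1 × C: 1 H
  1 × N: 1 H
  Total hydrogens = 11.
Net charge -2.
Molecular formula: [C8H11Cl2NO4]2-

[C8H11Cl2NO4]2-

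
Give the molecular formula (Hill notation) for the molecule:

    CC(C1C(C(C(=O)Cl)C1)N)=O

Heavy atoms from the SMILES: 7 C, 1 Cl, 1 N, 2 O.
Implicit hydrogens by atom environment:
  3 × C: 1 H each → 3
  2 × C: no H
  2 × O: no H
  1 × C: 3 H
  1 × C: 2 H
  1 × Cl: no H
  1 × N: 2 H
  Total hydrogens = 10.
Molecular formula: C7H10ClNO2

C7H10ClNO2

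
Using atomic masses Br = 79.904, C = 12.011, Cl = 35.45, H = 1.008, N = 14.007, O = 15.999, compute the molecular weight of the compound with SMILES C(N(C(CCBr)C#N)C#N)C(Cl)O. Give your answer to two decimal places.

Molecular formula: C7H9BrClN3O.
M = 1×79.904 + 7×12.011 + 1×35.45 + 9×1.008 + 3×14.007 + 1×15.999 = 266.52 g/mol.

266.52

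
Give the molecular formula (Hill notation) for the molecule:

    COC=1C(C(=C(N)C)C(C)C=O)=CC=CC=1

Heavy atoms from the SMILES: 13 C, 1 N, 2 O.
Implicit hydrogens by atom environment:
  4 × C (aromatic): 1 H each → 4
  3 × C: 3 H each → 9
  2 × C: 1 H each → 2
  2 × C: no H
  2 × C (aromatic): no H
  2 × O: no H
  1 × N: 2 H
  Total hydrogens = 17.
Molecular formula: C13H17NO2

C13H17NO2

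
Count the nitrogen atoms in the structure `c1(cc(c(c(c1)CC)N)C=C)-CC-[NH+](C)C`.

The symbol for nitrogen appears 2 times in the SMILES.

2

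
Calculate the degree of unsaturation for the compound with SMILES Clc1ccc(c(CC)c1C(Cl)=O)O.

5

Molecular formula from the SMILES: C9H8Cl2O2.
DoU = (2C + 2 + N − H − X)/2 = (2·9 + 2 + 0 − 8 − 2)/2 = 10/2 = 5.
(Structurally: 1 ring(s) + 4 π bond(s) = 5.)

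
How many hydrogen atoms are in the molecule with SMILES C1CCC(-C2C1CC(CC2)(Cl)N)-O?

Hydrogens are implicit in SMILES; fill each atom to its normal valence:
  6 × C: 2 H each → 12
  3 × C: 1 H each → 3
  1 × C: no H
  1 × Cl: no H
  1 × N: 2 H
  1 × O: 1 H
  Total hydrogens = 18.

18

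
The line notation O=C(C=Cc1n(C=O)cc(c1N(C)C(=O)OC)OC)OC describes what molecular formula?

Heavy atoms from the SMILES: 13 C, 2 N, 6 O.
Implicit hydrogens by atom environment:
  6 × O: no H
  4 × C: 3 H each → 12
  3 × C: 1 H each → 3
  3 × C (aromatic): no H
  2 × C: no H
  1 × C (aromatic): 1 H
  1 × N (aromatic): no H
  1 × N: no H
  Total hydrogens = 16.
Molecular formula: C13H16N2O6

C13H16N2O6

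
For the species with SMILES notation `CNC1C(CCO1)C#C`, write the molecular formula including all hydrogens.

Heavy atoms from the SMILES: 7 C, 1 N, 1 O.
Implicit hydrogens by atom environment:
  3 × C: 1 H each → 3
  2 × C: 2 H each → 4
  1 × C: 3 H
  1 × C: no H
  1 × N: 1 H
  1 × O: no H
  Total hydrogens = 11.
Molecular formula: C7H11NO

C7H11NO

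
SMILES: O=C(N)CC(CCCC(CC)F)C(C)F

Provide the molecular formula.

C11H21F2NO

Heavy atoms from the SMILES: 11 C, 2 F, 1 N, 1 O.
Implicit hydrogens by atom environment:
  5 × C: 2 H each → 10
  3 × C: 1 H each → 3
  2 × C: 3 H each → 6
  2 × F: no H
  1 × C: no H
  1 × N: 2 H
  1 × O: no H
  Total hydrogens = 21.
Molecular formula: C11H21F2NO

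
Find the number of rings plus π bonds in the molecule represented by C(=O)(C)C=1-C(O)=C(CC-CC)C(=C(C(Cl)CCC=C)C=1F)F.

6

Molecular formula from the SMILES: C17H21ClF2O2.
DoU = (2C + 2 + N − H − X)/2 = (2·17 + 2 + 0 − 21 − 3)/2 = 12/2 = 6.
(Structurally: 1 ring(s) + 5 π bond(s) = 6.)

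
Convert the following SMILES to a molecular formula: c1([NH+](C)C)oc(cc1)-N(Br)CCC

C9H16BrN2O+

Heavy atoms from the SMILES: 1 Br, 9 C, 2 N, 1 O.
Implicit hydrogens by atom environment:
  3 × C: 3 H each → 9
  2 × C: 2 H each → 4
  2 × C (aromatic): 1 H each → 2
  2 × C (aromatic): no H
  1 × Br: no H
  1 × N (charge +1): 1 H
  1 × N: no H
  1 × O (aromatic): no H
  Total hydrogens = 16.
Net charge +1.
Molecular formula: C9H16BrN2O+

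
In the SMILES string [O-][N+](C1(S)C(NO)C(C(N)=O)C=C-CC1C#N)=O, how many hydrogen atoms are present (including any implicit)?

Hydrogens are implicit in SMILES; fill each atom to its normal valence:
  5 × C: 1 H each → 5
  3 × C: no H
  2 × O: no H
  1 × C: 2 H
  1 × N: 2 H
  1 × N: 1 H
  1 × N: no H
  1 × N (charge +1): no H
  1 × O: 1 H
  1 × O (charge -1): no H
  1 × S: 1 H
  Total hydrogens = 12.

12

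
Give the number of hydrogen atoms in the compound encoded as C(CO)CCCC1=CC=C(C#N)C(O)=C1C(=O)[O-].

14

Hydrogens are implicit in SMILES; fill each atom to its normal valence:
  5 × C: 2 H each → 10
  4 × C (aromatic): no H
  2 × C (aromatic): 1 H each → 2
  2 × C: no H
  2 × O: 1 H each → 2
  1 × N: no H
  1 × O: no H
  1 × O (charge -1): no H
  Total hydrogens = 14.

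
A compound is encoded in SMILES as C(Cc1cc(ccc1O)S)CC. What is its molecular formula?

Heavy atoms from the SMILES: 10 C, 1 O, 1 S.
Implicit hydrogens by atom environment:
  3 × C: 2 H each → 6
  3 × C (aromatic): 1 H each → 3
  3 × C (aromatic): no H
  1 × C: 3 H
  1 × O: 1 H
  1 × S: 1 H
  Total hydrogens = 14.
Molecular formula: C10H14OS

C10H14OS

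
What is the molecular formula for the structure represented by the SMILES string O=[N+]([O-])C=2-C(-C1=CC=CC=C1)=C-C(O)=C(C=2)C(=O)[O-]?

C13H8NO5-

Heavy atoms from the SMILES: 13 C, 1 N, 5 O.
Implicit hydrogens by atom environment:
  7 × C (aromatic): 1 H each → 7
  5 × C (aromatic): no H
  2 × O: no H
  2 × O (charge -1): no H
  1 × C: no H
  1 × N (charge +1): no H
  1 × O: 1 H
  Total hydrogens = 8.
Net charge -1.
Molecular formula: C13H8NO5-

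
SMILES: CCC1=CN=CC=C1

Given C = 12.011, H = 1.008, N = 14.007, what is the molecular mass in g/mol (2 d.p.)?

Molecular formula: C7H9N.
M = 7×12.011 + 9×1.008 + 1×14.007 = 107.16 g/mol.

107.16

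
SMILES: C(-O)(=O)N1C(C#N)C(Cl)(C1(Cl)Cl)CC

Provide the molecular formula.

Heavy atoms from the SMILES: 7 C, 3 Cl, 2 N, 2 O.
Implicit hydrogens by atom environment:
  4 × C: no H
  3 × Cl: no H
  2 × N: no H
  1 × C: 3 H
  1 × C: 2 H
  1 × C: 1 H
  1 × O: 1 H
  1 × O: no H
  Total hydrogens = 7.
Molecular formula: C7H7Cl3N2O2

C7H7Cl3N2O2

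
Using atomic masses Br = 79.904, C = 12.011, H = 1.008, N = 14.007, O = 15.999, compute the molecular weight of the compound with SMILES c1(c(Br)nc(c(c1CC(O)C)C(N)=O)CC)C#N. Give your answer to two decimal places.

312.17

Molecular formula: C12H14BrN3O2.
M = 1×79.904 + 12×12.011 + 14×1.008 + 3×14.007 + 2×15.999 = 312.17 g/mol.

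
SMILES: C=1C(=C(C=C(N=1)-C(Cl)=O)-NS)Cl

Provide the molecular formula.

C6H4Cl2N2OS

Heavy atoms from the SMILES: 6 C, 2 Cl, 2 N, 1 O, 1 S.
Implicit hydrogens by atom environment:
  3 × C (aromatic): no H
  2 × C (aromatic): 1 H each → 2
  2 × Cl: no H
  1 × C: no H
  1 × N: 1 H
  1 × N (aromatic): no H
  1 × O: no H
  1 × S: 1 H
  Total hydrogens = 4.
Molecular formula: C6H4Cl2N2OS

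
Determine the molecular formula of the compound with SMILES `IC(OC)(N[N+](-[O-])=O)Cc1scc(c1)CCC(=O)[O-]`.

Heavy atoms from the SMILES: 10 C, 1 I, 2 N, 5 O, 1 S.
Implicit hydrogens by atom environment:
  3 × C: 2 H each → 6
  3 × O: no H
  2 × C (aromatic): 1 H each → 2
  2 × C (aromatic): no H
  2 × C: no H
  2 × O (charge -1): no H
  1 × C: 3 H
  1 × I: no H
  1 × N: 1 H
  1 × N (charge +1): no H
  1 × S (aromatic): no H
  Total hydrogens = 12.
Net charge -1.
Molecular formula: C10H12IN2O5S-

C10H12IN2O5S-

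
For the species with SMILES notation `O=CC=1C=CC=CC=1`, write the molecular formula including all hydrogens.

C7H6O

Heavy atoms from the SMILES: 7 C, 1 O.
Implicit hydrogens by atom environment:
  5 × C (aromatic): 1 H each → 5
  1 × C: 1 H
  1 × C (aromatic): no H
  1 × O: no H
  Total hydrogens = 6.
Molecular formula: C7H6O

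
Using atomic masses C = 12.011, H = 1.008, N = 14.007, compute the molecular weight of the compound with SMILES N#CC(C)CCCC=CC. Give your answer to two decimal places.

137.23

Molecular formula: C9H15N.
M = 9×12.011 + 15×1.008 + 1×14.007 = 137.23 g/mol.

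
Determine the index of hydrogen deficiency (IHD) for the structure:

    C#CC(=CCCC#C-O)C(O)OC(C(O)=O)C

Molecular formula from the SMILES: C12H14O5.
DoU = (2C + 2 + N − H − X)/2 = (2·12 + 2 + 0 − 14 − 0)/2 = 12/2 = 6.
(Structurally: 0 ring(s) + 6 π bond(s) = 6.)

6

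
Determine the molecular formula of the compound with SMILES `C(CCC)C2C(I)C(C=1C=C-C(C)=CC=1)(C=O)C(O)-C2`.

C17H23IO2

Heavy atoms from the SMILES: 17 C, 1 I, 2 O.
Implicit hydrogens by atom environment:
  4 × C: 2 H each → 8
  4 × C: 1 H each → 4
  4 × C (aromatic): 1 H each → 4
  2 × C: 3 H each → 6
  2 × C (aromatic): no H
  1 × C: no H
  1 × I: no H
  1 × O: 1 H
  1 × O: no H
  Total hydrogens = 23.
Molecular formula: C17H23IO2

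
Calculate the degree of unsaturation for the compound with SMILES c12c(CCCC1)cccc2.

5

Molecular formula from the SMILES: C10H12.
DoU = (2C + 2 + N − H − X)/2 = (2·10 + 2 + 0 − 12 − 0)/2 = 10/2 = 5.
(Structurally: 2 ring(s) + 3 π bond(s) = 5.)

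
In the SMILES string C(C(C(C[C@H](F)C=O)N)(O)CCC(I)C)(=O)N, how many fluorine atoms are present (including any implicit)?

The symbol for fluorine appears 1 time in the SMILES.

1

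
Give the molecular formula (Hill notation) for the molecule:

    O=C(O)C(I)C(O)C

Heavy atoms from the SMILES: 4 C, 1 I, 3 O.
Implicit hydrogens by atom environment:
  2 × C: 1 H each → 2
  2 × O: 1 H each → 2
  1 × C: 3 H
  1 × C: no H
  1 × I: no H
  1 × O: no H
  Total hydrogens = 7.
Molecular formula: C4H7IO3

C4H7IO3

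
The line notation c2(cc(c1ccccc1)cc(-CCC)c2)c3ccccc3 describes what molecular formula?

C21H20

Heavy atoms from the SMILES: 21 C.
Implicit hydrogens by atom environment:
  13 × C (aromatic): 1 H each → 13
  5 × C (aromatic): no H
  2 × C: 2 H each → 4
  1 × C: 3 H
  Total hydrogens = 20.
Molecular formula: C21H20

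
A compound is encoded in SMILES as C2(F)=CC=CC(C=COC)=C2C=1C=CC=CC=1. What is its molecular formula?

C15H13FO

Heavy atoms from the SMILES: 15 C, 1 F, 1 O.
Implicit hydrogens by atom environment:
  8 × C (aromatic): 1 H each → 8
  4 × C (aromatic): no H
  2 × C: 1 H each → 2
  1 × C: 3 H
  1 × F: no H
  1 × O: no H
  Total hydrogens = 13.
Molecular formula: C15H13FO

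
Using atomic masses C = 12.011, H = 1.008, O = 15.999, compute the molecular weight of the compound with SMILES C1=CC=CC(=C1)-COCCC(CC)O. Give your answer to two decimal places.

194.27

Molecular formula: C12H18O2.
M = 12×12.011 + 18×1.008 + 2×15.999 = 194.27 g/mol.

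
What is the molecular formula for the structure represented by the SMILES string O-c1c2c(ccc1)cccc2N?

Heavy atoms from the SMILES: 10 C, 1 N, 1 O.
Implicit hydrogens by atom environment:
  6 × C (aromatic): 1 H each → 6
  4 × C (aromatic): no H
  1 × N: 2 H
  1 × O: 1 H
  Total hydrogens = 9.
Molecular formula: C10H9NO

C10H9NO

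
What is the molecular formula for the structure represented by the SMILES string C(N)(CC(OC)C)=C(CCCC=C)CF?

C12H22FNO

Heavy atoms from the SMILES: 12 C, 1 F, 1 N, 1 O.
Implicit hydrogens by atom environment:
  6 × C: 2 H each → 12
  2 × C: 3 H each → 6
  2 × C: 1 H each → 2
  2 × C: no H
  1 × F: no H
  1 × N: 2 H
  1 × O: no H
  Total hydrogens = 22.
Molecular formula: C12H22FNO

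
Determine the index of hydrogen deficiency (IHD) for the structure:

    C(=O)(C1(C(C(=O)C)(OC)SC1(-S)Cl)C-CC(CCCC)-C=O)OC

Molecular formula from the SMILES: C16H25ClO5S2.
DoU = (2C + 2 + N − H − X)/2 = (2·16 + 2 + 0 − 25 − 1)/2 = 8/2 = 4.
(Structurally: 1 ring(s) + 3 π bond(s) = 4.)

4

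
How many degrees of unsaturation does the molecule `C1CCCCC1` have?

1

Molecular formula from the SMILES: C6H12.
DoU = (2C + 2 + N − H − X)/2 = (2·6 + 2 + 0 − 12 − 0)/2 = 2/2 = 1.
(Structurally: 1 ring(s) + 0 π bond(s) = 1.)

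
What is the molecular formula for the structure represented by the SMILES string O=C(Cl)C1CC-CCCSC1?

Heavy atoms from the SMILES: 8 C, 1 Cl, 1 O, 1 S.
Implicit hydrogens by atom environment:
  6 × C: 2 H each → 12
  1 × C: 1 H
  1 × C: no H
  1 × Cl: no H
  1 × O: no H
  1 × S: no H
  Total hydrogens = 13.
Molecular formula: C8H13ClOS

C8H13ClOS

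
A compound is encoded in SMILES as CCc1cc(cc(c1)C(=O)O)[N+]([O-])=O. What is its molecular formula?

C9H9NO4

Heavy atoms from the SMILES: 9 C, 1 N, 4 O.
Implicit hydrogens by atom environment:
  3 × C (aromatic): 1 H each → 3
  3 × C (aromatic): no H
  2 × O: no H
  1 × C: 3 H
  1 × C: 2 H
  1 × C: no H
  1 × N (charge +1): no H
  1 × O: 1 H
  1 × O (charge -1): no H
  Total hydrogens = 9.
Molecular formula: C9H9NO4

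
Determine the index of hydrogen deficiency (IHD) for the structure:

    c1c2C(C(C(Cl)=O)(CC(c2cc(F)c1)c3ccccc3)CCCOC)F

10

Molecular formula from the SMILES: C21H21ClF2O2.
DoU = (2C + 2 + N − H − X)/2 = (2·21 + 2 + 0 − 21 − 3)/2 = 20/2 = 10.
(Structurally: 3 ring(s) + 7 π bond(s) = 10.)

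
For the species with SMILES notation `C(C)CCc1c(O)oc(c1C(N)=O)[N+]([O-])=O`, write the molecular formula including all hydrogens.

Heavy atoms from the SMILES: 9 C, 2 N, 5 O.
Implicit hydrogens by atom environment:
  4 × C (aromatic): no H
  3 × C: 2 H each → 6
  2 × O: no H
  1 × C: 3 H
  1 × C: no H
  1 × N: 2 H
  1 × N (charge +1): no H
  1 × O: 1 H
  1 × O (aromatic): no H
  1 × O (charge -1): no H
  Total hydrogens = 12.
Molecular formula: C9H12N2O5

C9H12N2O5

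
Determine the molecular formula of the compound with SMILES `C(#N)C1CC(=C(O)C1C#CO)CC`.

Heavy atoms from the SMILES: 10 C, 1 N, 2 O.
Implicit hydrogens by atom environment:
  5 × C: no H
  2 × C: 2 H each → 4
  2 × C: 1 H each → 2
  2 × O: 1 H each → 2
  1 × C: 3 H
  1 × N: no H
  Total hydrogens = 11.
Molecular formula: C10H11NO2

C10H11NO2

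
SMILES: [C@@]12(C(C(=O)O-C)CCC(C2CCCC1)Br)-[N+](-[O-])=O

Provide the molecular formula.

Heavy atoms from the SMILES: 1 Br, 12 C, 1 N, 4 O.
Implicit hydrogens by atom environment:
  6 × C: 2 H each → 12
  3 × C: 1 H each → 3
  3 × O: no H
  2 × C: no H
  1 × Br: no H
  1 × C: 3 H
  1 × N (charge +1): no H
  1 × O (charge -1): no H
  Total hydrogens = 18.
Molecular formula: C12H18BrNO4

C12H18BrNO4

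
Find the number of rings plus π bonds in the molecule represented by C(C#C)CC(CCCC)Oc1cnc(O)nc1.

6

Molecular formula from the SMILES: C13H18N2O2.
DoU = (2C + 2 + N − H − X)/2 = (2·13 + 2 + 2 − 18 − 0)/2 = 12/2 = 6.
(Structurally: 1 ring(s) + 5 π bond(s) = 6.)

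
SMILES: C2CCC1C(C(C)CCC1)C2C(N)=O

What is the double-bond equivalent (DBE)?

Molecular formula from the SMILES: C12H21NO.
DoU = (2C + 2 + N − H − X)/2 = (2·12 + 2 + 1 − 21 − 0)/2 = 6/2 = 3.
(Structurally: 2 ring(s) + 1 π bond(s) = 3.)

3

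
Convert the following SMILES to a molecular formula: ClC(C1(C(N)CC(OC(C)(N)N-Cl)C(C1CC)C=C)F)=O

C13H22Cl2FN3O2

Heavy atoms from the SMILES: 13 C, 2 Cl, 1 F, 3 N, 2 O.
Implicit hydrogens by atom environment:
  5 × C: 1 H each → 5
  3 × C: 2 H each → 6
  3 × C: no H
  2 × C: 3 H each → 6
  2 × Cl: no H
  2 × N: 2 H each → 4
  2 × O: no H
  1 × F: no H
  1 × N: 1 H
  Total hydrogens = 22.
Molecular formula: C13H22Cl2FN3O2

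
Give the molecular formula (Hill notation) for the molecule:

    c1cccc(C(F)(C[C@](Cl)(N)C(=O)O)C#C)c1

C12H11ClFNO2

Heavy atoms from the SMILES: 12 C, 1 Cl, 1 F, 1 N, 2 O.
Implicit hydrogens by atom environment:
  5 × C (aromatic): 1 H each → 5
  4 × C: no H
  1 × C: 2 H
  1 × C: 1 H
  1 × C (aromatic): no H
  1 × Cl: no H
  1 × F: no H
  1 × N: 2 H
  1 × O: 1 H
  1 × O: no H
  Total hydrogens = 11.
Molecular formula: C12H11ClFNO2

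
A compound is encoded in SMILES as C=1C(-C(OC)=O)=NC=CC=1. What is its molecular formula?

C7H7NO2

Heavy atoms from the SMILES: 7 C, 1 N, 2 O.
Implicit hydrogens by atom environment:
  4 × C (aromatic): 1 H each → 4
  2 × O: no H
  1 × C: 3 H
  1 × C (aromatic): no H
  1 × C: no H
  1 × N (aromatic): no H
  Total hydrogens = 7.
Molecular formula: C7H7NO2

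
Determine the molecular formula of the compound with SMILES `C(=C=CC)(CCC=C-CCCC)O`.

C12H20O

Heavy atoms from the SMILES: 12 C, 1 O.
Implicit hydrogens by atom environment:
  5 × C: 2 H each → 10
  3 × C: 1 H each → 3
  2 × C: 3 H each → 6
  2 × C: no H
  1 × O: 1 H
  Total hydrogens = 20.
Molecular formula: C12H20O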